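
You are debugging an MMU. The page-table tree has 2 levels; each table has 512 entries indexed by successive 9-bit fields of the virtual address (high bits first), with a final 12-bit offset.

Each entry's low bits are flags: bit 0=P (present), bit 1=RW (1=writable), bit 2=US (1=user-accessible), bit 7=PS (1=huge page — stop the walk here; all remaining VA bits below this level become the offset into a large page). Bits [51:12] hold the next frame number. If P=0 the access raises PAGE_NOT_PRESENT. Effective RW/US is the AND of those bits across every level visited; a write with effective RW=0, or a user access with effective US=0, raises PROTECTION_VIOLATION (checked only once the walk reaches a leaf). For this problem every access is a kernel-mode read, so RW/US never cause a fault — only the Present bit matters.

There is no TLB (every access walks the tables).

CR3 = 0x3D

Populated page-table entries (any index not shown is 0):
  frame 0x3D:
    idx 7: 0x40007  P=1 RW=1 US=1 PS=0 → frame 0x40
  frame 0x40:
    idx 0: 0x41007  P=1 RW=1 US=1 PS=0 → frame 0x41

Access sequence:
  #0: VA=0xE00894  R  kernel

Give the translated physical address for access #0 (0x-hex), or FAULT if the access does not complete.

Walk each access:
#0 VA=0xE00894 (r,kernel):
  L0: frame=0x3D idx=7 entry=0x40007 [P=1 RW=1 US=1 PS=0]
  L1: frame=0x40 idx=0 entry=0x41007 [P=1 RW=1 US=1 PS=0]
  ✓ 0x41894  — 2 lookups

Access #0 PA: 0x41894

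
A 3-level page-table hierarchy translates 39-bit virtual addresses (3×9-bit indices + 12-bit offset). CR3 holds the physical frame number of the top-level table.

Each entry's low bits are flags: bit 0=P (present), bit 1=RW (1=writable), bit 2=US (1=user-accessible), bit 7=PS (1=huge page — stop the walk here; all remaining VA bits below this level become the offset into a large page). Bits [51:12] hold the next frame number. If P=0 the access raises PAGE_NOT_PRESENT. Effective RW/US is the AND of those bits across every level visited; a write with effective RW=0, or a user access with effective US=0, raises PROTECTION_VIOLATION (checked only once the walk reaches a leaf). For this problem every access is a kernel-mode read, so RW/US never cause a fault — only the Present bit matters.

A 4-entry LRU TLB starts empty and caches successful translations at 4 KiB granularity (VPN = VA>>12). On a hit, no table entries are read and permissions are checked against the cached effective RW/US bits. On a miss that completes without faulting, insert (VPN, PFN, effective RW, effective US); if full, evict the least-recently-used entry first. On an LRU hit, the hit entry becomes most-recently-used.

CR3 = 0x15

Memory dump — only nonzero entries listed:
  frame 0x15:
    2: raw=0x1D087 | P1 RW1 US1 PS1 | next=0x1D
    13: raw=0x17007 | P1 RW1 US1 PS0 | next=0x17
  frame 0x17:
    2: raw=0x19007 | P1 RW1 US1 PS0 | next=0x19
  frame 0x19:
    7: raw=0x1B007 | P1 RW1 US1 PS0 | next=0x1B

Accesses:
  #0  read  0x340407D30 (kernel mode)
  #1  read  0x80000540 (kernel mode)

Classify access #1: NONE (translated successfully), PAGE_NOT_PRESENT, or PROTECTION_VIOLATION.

Trace:
#0 VA=0x340407D30 (r,kernel):
  [0] read 0x15 idx=13: raw=0x17007 flags P=1 W=1 U=1 S=0
  [1] read 0x17 idx=2: raw=0x19007 flags P=1 W=1 U=1 S=0
  [2] read 0x19 idx=7: raw=0x1B007 flags P=1 W=1 U=1 S=0
  ⇒ phys 0x1BD30  [3 reads]
#1 VA=0x80000540 (r,kernel):
  [0] read 0x15 idx=2: raw=0x1D087 flags P=1 W=1 U=1 S=1
  ⇒ phys 0x1D540 (huge @L0)  [1 reads]

Access #1 fault: NONE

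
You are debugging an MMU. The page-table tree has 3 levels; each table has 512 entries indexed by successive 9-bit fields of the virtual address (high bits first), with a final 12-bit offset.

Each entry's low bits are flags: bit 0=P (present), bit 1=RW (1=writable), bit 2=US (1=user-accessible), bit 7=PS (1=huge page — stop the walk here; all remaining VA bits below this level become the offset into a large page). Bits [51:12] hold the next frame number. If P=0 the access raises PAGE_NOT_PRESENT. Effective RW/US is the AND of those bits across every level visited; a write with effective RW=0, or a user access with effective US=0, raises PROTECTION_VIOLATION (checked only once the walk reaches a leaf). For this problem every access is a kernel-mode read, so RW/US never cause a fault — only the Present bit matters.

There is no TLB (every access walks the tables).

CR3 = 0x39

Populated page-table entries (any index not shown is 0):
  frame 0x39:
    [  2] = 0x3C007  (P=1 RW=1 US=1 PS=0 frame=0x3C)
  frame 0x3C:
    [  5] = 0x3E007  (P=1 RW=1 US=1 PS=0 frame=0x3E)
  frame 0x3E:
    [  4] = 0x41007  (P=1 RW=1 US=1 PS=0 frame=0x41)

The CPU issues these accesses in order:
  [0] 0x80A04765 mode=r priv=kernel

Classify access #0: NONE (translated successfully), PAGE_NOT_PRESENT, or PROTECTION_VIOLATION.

Per-access translation:
#0 VA=0x80A04765 (r,kernel):
  L0 @0x39[2] → 0x3C007  P=1,RW=1,US=1,PS=0
  L1 @0x3C[5] → 0x3E007  P=1,RW=1,US=1,PS=0
  L2 @0x3E[4] → 0x41007  P=1,RW=1,US=1,PS=0
  → PA=0x41765  (3 entries read)

Access #0 fault: NONE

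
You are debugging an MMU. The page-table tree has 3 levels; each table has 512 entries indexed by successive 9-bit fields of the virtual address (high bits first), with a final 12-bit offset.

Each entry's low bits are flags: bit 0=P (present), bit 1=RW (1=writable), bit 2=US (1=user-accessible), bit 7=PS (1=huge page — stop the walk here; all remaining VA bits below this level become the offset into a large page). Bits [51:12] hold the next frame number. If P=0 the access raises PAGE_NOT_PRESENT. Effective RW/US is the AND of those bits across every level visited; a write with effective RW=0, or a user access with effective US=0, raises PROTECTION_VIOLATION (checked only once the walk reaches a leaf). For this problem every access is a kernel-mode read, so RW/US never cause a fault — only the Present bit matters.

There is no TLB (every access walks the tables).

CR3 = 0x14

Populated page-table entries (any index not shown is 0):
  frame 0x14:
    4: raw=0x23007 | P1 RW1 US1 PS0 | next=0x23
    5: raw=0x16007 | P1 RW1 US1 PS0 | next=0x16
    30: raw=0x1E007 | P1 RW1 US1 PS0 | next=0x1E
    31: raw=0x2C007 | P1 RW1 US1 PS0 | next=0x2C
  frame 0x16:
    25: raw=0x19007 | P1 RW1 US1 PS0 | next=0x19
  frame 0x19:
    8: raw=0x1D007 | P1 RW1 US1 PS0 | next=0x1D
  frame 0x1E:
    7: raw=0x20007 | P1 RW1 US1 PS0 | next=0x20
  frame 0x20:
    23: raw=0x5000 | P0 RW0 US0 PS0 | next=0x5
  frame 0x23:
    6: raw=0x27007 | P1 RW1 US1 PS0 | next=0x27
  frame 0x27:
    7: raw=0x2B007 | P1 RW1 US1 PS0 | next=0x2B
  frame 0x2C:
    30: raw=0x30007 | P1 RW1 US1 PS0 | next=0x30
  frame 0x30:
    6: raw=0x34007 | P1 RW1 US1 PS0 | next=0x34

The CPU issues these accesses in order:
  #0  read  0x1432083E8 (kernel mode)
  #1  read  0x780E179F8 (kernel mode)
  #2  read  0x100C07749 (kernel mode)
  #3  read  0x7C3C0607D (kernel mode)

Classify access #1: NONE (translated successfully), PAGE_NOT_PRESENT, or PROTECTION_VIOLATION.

Per-access translation:
#0 VA=0x1432083E8 (r,kernel):
  L0 @0x14[5] → 0x16007  P=1,RW=1,US=1,PS=0
  L1 @0x16[25] → 0x19007  P=1,RW=1,US=1,PS=0
  L2 @0x19[8] → 0x1D007  P=1,RW=1,US=1,PS=0
  ⇒ phys 0x1D3E8  [3 reads]
#1 VA=0x780E179F8 (r,kernel):
  L0 @0x14[30] → 0x1E007  P=1,RW=1,US=1,PS=0
  L1 @0x1E[7] → 0x20007  P=1,RW=1,US=1,PS=0
  L2 @0x20[23] → 0x5000  P=0,RW=0,US=0,PS=0
  ⇒ fault: PAGE_NOT_PRESENT  — 3 lookups
#2 VA=0x100C07749 (r,kernel):
  L0 @0x14[4] → 0x23007  P=1,RW=1,US=1,PS=0
  L1 @0x23[6] → 0x27007  P=1,RW=1,US=1,PS=0
  L2 @0x27[7] → 0x2B007  P=1,RW=1,US=1,PS=0
  ⇒ phys 0x2B749  [3 reads]
#3 VA=0x7C3C0607D (r,kernel):
  L0 @0x14[31] → 0x2C007  P=1,RW=1,US=1,PS=0
  L1 @0x2C[30] → 0x30007  P=1,RW=1,US=1,PS=0
  L2 @0x30[6] → 0x34007  P=1,RW=1,US=1,PS=0
  ⇒ phys 0x3407D  [3 reads]

Access #1 fault: PAGE_NOT_PRESENT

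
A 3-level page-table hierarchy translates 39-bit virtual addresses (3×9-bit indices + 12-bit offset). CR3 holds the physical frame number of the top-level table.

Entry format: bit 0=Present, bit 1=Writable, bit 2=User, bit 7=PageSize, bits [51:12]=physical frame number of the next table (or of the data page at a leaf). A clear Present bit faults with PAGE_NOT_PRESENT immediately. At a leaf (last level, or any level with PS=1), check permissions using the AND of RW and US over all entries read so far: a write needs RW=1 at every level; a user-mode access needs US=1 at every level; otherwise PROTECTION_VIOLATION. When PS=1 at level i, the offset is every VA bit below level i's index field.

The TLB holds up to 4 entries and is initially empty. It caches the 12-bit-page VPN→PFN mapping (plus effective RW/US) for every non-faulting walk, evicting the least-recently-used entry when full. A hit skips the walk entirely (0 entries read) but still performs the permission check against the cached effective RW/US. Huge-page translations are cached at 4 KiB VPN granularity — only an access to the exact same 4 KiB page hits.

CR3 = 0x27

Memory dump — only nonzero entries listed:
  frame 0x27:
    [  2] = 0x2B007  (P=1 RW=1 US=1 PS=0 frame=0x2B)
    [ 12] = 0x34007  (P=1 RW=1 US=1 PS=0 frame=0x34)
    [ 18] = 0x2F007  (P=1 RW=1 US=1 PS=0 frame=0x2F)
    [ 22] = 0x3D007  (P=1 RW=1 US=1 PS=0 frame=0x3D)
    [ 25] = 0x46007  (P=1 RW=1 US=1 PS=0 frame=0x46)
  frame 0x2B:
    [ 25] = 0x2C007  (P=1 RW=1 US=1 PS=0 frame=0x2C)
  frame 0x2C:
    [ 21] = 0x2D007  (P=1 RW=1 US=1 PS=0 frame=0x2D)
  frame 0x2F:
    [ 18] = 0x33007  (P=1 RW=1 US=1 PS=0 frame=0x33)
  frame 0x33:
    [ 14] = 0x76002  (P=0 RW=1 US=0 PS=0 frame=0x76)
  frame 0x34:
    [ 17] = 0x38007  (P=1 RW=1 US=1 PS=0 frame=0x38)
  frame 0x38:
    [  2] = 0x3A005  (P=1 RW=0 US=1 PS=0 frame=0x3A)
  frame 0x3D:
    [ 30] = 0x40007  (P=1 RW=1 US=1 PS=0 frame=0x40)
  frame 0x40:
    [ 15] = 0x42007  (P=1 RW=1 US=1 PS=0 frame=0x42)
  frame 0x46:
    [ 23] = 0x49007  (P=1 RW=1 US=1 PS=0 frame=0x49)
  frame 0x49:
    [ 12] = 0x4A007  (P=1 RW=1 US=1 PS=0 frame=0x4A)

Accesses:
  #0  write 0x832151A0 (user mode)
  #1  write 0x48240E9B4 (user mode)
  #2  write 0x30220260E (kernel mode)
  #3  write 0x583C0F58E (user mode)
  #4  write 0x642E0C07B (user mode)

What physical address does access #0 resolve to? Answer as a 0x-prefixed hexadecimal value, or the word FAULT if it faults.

Trace:
#0 VA=0x832151A0 (w,user):
  [0] read 0x27 idx=2: raw=0x2B007 flags P=1 W=1 U=1 S=0
  [1] read 0x2B idx=25: raw=0x2C007 flags P=1 W=1 U=1 S=0
  [2] read 0x2C idx=21: raw=0x2D007 flags P=1 W=1 U=1 S=0
  → PA=0x2D1A0  (3 entries read)
#1 VA=0x48240E9B4 (w,user):
  [0] read 0x27 idx=18: raw=0x2F007 flags P=1 W=1 U=1 S=0
  [1] read 0x2F idx=18: raw=0x33007 flags P=1 W=1 U=1 S=0
  [2] read 0x33 idx=14: raw=0x76002 flags P=0 W=1 U=0 S=0
  ⇒ fault: PAGE_NOT_PRESENT  — 3 lookups
#2 VA=0x30220260E (w,kernel):
  [0] read 0x27 idx=12: raw=0x34007 flags P=1 W=1 U=1 S=0
  [1] read 0x34 idx=17: raw=0x38007 flags P=1 W=1 U=1 S=0
  [2] read 0x38 idx=2: raw=0x3A005 flags P=1 W=0 U=1 S=0
  ⇒ fault: PROTECTION_VIOLATION  — 3 lookups
#3 VA=0x583C0F58E (w,user):
  [0] read 0x27 idx=22: raw=0x3D007 flags P=1 W=1 U=1 S=0
  [1] read 0x3D idx=30: raw=0x40007 flags P=1 W=1 U=1 S=0
  [2] read 0x40 idx=15: raw=0x42007 flags P=1 W=1 U=1 S=0
  → PA=0x4258E  (3 entries read)
#4 VA=0x642E0C07B (w,user):
  [0] read 0x27 idx=25: raw=0x46007 flags P=1 W=1 U=1 S=0
  [1] read 0x46 idx=23: raw=0x49007 flags P=1 W=1 U=1 S=0
  [2] read 0x49 idx=12: raw=0x4A007 flags P=1 W=1 U=1 S=0
  → PA=0x4A07B  (3 entries read)

Access #0 PA: 0x2D1A0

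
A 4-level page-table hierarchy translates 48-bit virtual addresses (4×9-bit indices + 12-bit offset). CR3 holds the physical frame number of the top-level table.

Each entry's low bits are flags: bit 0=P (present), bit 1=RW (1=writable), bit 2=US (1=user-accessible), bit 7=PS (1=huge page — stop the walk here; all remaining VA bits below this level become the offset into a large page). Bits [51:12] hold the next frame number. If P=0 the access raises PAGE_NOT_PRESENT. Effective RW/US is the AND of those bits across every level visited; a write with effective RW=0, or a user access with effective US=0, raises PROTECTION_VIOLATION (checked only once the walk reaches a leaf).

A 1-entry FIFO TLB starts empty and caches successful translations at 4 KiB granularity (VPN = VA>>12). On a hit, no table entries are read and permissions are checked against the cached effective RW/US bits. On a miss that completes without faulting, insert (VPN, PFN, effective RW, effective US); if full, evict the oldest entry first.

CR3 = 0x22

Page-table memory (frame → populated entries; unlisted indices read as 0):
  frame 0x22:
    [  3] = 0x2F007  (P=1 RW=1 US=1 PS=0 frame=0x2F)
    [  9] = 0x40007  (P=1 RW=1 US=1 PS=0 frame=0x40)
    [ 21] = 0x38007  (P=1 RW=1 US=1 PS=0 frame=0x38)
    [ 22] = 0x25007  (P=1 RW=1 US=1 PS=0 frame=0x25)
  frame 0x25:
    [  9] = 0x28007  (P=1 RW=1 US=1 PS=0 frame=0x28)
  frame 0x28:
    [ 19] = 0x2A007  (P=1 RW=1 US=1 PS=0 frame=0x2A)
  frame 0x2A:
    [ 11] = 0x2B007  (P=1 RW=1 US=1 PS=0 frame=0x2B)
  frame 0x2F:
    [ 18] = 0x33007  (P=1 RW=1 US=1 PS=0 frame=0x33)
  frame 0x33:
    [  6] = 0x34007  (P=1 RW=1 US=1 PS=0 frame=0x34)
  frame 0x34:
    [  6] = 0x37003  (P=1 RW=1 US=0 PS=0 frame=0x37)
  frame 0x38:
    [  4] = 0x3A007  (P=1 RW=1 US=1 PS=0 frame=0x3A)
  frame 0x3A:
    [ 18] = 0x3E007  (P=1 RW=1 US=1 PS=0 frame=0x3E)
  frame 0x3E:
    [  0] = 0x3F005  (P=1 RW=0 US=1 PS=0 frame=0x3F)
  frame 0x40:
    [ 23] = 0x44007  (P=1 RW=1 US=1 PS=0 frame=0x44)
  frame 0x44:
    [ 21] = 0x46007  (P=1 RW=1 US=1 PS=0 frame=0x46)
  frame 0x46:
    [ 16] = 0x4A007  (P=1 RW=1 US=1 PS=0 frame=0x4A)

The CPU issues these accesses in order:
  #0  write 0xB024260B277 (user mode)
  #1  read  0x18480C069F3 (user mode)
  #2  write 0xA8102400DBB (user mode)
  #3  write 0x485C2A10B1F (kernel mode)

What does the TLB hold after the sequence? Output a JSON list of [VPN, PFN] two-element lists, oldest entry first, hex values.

Walk each access:
#0 VA=0xB024260B277 (w,user):
  [0] read 0x22 idx=22: raw=0x25007 flags P=1 W=1 U=1 S=0
  [1] read 0x25 idx=9: raw=0x28007 flags P=1 W=1 U=1 S=0
  [2] read 0x28 idx=19: raw=0x2A007 flags P=1 W=1 U=1 S=0
  [3] read 0x2A idx=11: raw=0x2B007 flags P=1 W=1 U=1 S=0
  ✓ 0x2B277  — 4 lookups
#1 VA=0x18480C069F3 (r,user):
  [0] read 0x22 idx=3: raw=0x2F007 flags P=1 W=1 U=1 S=0
  [1] read 0x2F idx=18: raw=0x33007 flags P=1 W=1 U=1 S=0
  [2] read 0x33 idx=6: raw=0x34007 flags P=1 W=1 U=1 S=0
  [3] read 0x34 idx=6: raw=0x37003 flags P=1 W=1 U=0 S=0
  ⇒ fault: PROTECTION_VIOLATION  — 4 lookups
#2 VA=0xA8102400DBB (w,user):
  [0] read 0x22 idx=21: raw=0x38007 flags P=1 W=1 U=1 S=0
  [1] read 0x38 idx=4: raw=0x3A007 flags P=1 W=1 U=1 S=0
  [2] read 0x3A idx=18: raw=0x3E007 flags P=1 W=1 U=1 S=0
  [3] read 0x3E idx=0: raw=0x3F005 flags P=1 W=0 U=1 S=0
  ⇒ fault: PROTECTION_VIOLATION  — 4 lookups
#3 VA=0x485C2A10B1F (w,kernel):
  [0] read 0x22 idx=9: raw=0x40007 flags P=1 W=1 U=1 S=0
  [1] read 0x40 idx=23: raw=0x44007 flags P=1 W=1 U=1 S=0
  [2] read 0x44 idx=21: raw=0x46007 flags P=1 W=1 U=1 S=0
  [3] read 0x46 idx=16: raw=0x4A007 flags P=1 W=1 U=1 S=0
  ✓ 0x4AB1F  — 4 lookups

TLB: [["0x485C2A10", "0x4A"]]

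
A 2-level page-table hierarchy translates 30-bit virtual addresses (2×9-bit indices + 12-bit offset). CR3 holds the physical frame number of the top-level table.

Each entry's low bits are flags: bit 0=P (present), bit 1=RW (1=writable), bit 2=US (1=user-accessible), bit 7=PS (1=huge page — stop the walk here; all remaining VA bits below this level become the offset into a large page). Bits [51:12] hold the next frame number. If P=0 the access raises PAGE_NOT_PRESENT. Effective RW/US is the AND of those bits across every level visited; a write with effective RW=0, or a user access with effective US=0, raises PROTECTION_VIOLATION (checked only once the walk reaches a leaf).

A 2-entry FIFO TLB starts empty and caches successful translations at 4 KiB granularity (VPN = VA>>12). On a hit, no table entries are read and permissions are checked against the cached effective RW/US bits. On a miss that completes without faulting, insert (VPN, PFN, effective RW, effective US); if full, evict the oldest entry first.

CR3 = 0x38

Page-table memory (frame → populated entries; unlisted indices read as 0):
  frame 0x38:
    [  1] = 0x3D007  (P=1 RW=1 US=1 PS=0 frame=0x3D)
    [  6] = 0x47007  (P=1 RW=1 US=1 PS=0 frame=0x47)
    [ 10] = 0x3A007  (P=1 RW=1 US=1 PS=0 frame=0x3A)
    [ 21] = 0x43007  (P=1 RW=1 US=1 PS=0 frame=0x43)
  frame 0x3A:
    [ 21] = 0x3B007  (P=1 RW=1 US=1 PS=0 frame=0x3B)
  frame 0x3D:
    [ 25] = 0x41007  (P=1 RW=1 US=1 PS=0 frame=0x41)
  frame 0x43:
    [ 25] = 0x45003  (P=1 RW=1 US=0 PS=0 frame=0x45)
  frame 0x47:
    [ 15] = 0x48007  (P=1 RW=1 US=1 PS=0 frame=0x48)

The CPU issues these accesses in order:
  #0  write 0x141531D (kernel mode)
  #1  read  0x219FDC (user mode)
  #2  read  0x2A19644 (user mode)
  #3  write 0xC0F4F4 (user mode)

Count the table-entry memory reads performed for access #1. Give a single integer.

Per-access translation:
#0 VA=0x141531D (w,kernel):
  lvl0: tbl 0x38, slot 10 ⇒ 0x3A007 (P1/RW1/US1/PS0)
  lvl1: tbl 0x3A, slot 21 ⇒ 0x3B007 (P1/RW1/US1/PS0)
  ✓ 0x3B31D  — 2 lookups
#1 VA=0x219FDC (r,user):
  lvl0: tbl 0x38, slot 1 ⇒ 0x3D007 (P1/RW1/US1/PS0)
  lvl1: tbl 0x3D, slot 25 ⇒ 0x41007 (P1/RW1/US1/PS0)
  ✓ 0x41FDC  — 2 lookups
#2 VA=0x2A19644 (r,user):
  lvl0: tbl 0x38, slot 21 ⇒ 0x43007 (P1/RW1/US1/PS0)
  lvl1: tbl 0x43, slot 25 ⇒ 0x45003 (P1/RW1/US0/PS0)
  ✗ PROTECTION_VIOLATION  [2 reads]
#3 VA=0xC0F4F4 (w,user):
  lvl0: tbl 0x38, slot 6 ⇒ 0x47007 (P1/RW1/US1/PS0)
  lvl1: tbl 0x47, slot 15 ⇒ 0x48007 (P1/RW1/US1/PS0)
  ✓ 0x484F4  — 2 lookups

Entries read for #1: 2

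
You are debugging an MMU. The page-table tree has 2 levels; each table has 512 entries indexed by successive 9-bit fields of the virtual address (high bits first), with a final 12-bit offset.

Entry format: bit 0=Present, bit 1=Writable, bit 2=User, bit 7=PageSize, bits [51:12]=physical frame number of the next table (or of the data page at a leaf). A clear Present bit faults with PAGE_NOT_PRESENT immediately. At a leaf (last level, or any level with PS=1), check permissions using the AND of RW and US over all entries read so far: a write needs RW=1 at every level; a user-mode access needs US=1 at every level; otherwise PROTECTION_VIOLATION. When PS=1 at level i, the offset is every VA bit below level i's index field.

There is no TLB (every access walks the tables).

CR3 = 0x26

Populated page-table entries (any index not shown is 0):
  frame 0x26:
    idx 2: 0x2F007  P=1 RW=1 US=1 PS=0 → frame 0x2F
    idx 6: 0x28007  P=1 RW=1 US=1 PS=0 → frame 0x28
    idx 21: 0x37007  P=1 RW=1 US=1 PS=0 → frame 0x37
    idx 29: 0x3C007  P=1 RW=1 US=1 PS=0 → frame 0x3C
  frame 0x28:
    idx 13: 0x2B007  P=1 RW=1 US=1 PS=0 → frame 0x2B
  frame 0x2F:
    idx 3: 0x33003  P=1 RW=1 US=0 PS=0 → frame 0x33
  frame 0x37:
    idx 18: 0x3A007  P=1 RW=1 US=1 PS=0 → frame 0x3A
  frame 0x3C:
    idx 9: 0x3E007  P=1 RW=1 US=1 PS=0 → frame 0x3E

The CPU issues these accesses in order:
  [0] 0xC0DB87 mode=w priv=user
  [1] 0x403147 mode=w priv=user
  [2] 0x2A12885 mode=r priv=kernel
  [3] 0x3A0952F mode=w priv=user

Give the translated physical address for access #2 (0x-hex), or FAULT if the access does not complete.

Trace:
#0 VA=0xC0DB87 (w,user):
  L0: frame=0x26 idx=6 entry=0x28007 [P=1 RW=1 US=1 PS=0]
  L1: frame=0x28 idx=13 entry=0x2B007 [P=1 RW=1 US=1 PS=0]
  ✓ 0x2BB87  — 2 lookups
#1 VA=0x403147 (w,user):
  L0: frame=0x26 idx=2 entry=0x2F007 [P=1 RW=1 US=1 PS=0]
  L1: frame=0x2F idx=3 entry=0x33003 [P=1 RW=1 US=0 PS=0]
  ✗ PROTECTION_VIOLATION  [2 reads]
#2 VA=0x2A12885 (r,kernel):
  L0: frame=0x26 idx=21 entry=0x37007 [P=1 RW=1 US=1 PS=0]
  L1: frame=0x37 idx=18 entry=0x3A007 [P=1 RW=1 US=1 PS=0]
  ✓ 0x3A885  — 2 lookups
#3 VA=0x3A0952F (w,user):
  L0: frame=0x26 idx=29 entry=0x3C007 [P=1 RW=1 US=1 PS=0]
  L1: frame=0x3C idx=9 entry=0x3E007 [P=1 RW=1 US=1 PS=0]
  ✓ 0x3E52F  — 2 lookups

Access #2 PA: 0x3A885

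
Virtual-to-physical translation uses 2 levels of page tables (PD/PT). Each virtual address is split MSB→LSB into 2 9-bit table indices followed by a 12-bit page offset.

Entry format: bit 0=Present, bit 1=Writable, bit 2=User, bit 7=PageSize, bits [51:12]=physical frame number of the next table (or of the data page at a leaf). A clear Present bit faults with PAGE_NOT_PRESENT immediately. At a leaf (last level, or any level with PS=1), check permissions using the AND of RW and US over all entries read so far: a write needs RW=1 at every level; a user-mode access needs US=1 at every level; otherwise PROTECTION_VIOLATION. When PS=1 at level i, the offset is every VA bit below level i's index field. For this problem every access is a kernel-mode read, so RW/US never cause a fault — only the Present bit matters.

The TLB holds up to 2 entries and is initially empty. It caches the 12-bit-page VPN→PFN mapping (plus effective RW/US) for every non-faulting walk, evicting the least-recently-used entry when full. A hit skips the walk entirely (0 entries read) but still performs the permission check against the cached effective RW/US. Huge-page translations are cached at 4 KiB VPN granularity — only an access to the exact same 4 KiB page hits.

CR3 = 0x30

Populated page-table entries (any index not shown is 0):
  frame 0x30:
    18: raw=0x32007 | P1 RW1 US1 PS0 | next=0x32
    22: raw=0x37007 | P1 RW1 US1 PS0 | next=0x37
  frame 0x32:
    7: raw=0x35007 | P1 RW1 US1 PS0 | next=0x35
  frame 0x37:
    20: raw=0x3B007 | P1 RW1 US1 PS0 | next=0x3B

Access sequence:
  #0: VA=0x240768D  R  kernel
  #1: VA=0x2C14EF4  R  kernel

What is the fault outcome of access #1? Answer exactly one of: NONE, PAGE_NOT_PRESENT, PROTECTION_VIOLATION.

Walk each access:
#0 VA=0x240768D (r,kernel):
  [0] read 0x30 idx=18: raw=0x32007 flags P=1 W=1 U=1 S=0
  [1] read 0x32 idx=7: raw=0x35007 flags P=1 W=1 U=1 S=0
  → PA=0x3568D  (2 entries read)
#1 VA=0x2C14EF4 (r,kernel):
  [0] read 0x30 idx=22: raw=0x37007 flags P=1 W=1 U=1 S=0
  [1] read 0x37 idx=20: raw=0x3B007 flags P=1 W=1 U=1 S=0
  → PA=0x3BEF4  (2 entries read)

Access #1 fault: NONE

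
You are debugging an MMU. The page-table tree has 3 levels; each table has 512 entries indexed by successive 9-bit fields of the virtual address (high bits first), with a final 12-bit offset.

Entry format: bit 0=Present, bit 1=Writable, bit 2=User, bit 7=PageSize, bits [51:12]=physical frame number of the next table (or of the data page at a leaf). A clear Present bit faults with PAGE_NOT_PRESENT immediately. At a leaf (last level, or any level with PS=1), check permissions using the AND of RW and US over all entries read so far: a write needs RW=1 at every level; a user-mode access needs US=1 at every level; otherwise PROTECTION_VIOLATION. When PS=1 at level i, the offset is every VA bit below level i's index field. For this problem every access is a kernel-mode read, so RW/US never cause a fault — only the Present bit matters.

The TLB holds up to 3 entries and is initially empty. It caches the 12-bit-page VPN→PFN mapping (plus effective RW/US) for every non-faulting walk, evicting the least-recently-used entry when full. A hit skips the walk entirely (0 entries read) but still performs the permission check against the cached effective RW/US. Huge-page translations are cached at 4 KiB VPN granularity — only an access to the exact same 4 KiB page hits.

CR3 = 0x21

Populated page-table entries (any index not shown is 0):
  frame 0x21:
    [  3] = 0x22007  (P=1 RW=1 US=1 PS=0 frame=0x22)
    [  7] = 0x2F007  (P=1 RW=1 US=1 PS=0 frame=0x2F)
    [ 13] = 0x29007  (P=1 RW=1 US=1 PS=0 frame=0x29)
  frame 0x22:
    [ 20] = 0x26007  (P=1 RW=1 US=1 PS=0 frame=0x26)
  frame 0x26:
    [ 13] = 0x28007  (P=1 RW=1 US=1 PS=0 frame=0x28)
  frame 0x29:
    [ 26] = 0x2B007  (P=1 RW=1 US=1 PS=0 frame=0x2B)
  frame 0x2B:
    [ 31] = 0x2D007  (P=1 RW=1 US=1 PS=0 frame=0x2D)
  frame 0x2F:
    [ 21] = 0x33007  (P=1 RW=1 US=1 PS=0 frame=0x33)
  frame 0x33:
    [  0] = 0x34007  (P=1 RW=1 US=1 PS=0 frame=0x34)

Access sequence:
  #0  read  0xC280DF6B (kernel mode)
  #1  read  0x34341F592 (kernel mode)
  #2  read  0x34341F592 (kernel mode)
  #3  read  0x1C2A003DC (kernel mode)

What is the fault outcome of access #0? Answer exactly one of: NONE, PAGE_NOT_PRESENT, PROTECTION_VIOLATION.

Per-access translation:
#0 VA=0xC280DF6B (r,kernel):
  lvl0: tbl 0x21, slot 3 ⇒ 0x22007 (P1/RW1/US1/PS0)
  lvl1: tbl 0x22, slot 20 ⇒ 0x26007 (P1/RW1/US1/PS0)
  lvl2: tbl 0x26, slot 13 ⇒ 0x28007 (P1/RW1/US1/PS0)
  ⇒ phys 0x28F6B  [3 reads]
#1 VA=0x34341F592 (r,kernel):
  lvl0: tbl 0x21, slot 13 ⇒ 0x29007 (P1/RW1/US1/PS0)
  lvl1: tbl 0x29, slot 26 ⇒ 0x2B007 (P1/RW1/US1/PS0)
  lvl2: tbl 0x2B, slot 31 ⇒ 0x2D007 (P1/RW1/US1/PS0)
  ⇒ phys 0x2D592  [3 reads]
#2 VA=0x34341F592 (r,kernel):
  TLB hit vpn=0x34341F → PA=0x2D592
#3 VA=0x1C2A003DC (r,kernel):
  lvl0: tbl 0x21, slot 7 ⇒ 0x2F007 (P1/RW1/US1/PS0)
  lvl1: tbl 0x2F, slot 21 ⇒ 0x33007 (P1/RW1/US1/PS0)
  lvl2: tbl 0x33, slot 0 ⇒ 0x34007 (P1/RW1/US1/PS0)
  ⇒ phys 0x343DC  [3 reads]

Access #0 fault: NONE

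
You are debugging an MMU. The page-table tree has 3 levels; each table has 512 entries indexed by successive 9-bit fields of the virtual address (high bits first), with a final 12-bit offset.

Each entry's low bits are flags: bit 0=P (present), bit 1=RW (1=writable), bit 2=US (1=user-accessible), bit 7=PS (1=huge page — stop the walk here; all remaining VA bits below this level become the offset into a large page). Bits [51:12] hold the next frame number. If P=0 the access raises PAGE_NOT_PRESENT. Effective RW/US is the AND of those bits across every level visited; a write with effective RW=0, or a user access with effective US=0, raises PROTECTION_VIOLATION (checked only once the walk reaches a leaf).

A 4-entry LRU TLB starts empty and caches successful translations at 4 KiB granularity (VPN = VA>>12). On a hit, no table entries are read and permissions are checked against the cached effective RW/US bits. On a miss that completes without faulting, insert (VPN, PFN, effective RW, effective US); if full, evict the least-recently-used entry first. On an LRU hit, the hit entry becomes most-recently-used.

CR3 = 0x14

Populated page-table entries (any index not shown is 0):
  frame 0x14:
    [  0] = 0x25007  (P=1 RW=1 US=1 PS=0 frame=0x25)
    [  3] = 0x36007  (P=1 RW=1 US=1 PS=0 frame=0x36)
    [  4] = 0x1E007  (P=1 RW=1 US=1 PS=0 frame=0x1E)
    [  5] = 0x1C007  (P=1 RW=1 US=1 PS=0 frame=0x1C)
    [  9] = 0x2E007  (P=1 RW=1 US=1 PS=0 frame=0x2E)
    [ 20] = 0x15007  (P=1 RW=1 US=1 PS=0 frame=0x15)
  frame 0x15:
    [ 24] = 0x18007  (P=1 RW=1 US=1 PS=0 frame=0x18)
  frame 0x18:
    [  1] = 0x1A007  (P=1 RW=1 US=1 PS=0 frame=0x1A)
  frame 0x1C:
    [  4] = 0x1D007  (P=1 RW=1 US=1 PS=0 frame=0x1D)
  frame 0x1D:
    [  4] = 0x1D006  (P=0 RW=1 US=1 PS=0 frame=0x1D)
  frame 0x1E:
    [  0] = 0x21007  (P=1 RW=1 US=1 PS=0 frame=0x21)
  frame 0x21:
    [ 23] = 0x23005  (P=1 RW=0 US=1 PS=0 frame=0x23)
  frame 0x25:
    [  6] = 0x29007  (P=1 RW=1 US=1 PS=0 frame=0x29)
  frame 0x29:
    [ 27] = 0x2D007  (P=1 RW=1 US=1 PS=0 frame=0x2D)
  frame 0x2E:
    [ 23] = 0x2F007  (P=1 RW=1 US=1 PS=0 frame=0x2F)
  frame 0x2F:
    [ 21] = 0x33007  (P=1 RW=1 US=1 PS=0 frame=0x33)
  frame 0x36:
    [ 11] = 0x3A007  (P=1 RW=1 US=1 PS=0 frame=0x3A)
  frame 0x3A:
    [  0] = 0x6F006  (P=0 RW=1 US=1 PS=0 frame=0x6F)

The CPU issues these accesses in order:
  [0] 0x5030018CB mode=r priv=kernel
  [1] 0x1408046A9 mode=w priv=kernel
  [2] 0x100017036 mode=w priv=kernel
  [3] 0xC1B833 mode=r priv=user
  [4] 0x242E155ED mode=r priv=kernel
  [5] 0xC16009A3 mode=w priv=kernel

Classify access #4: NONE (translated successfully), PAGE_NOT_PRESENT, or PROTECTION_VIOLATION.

Per-access translation:
#0 VA=0x5030018CB (r,kernel):
  L0 @0x14[20] → 0x15007  P=1,RW=1,US=1,PS=0
  L1 @0x15[24] → 0x18007  P=1,RW=1,US=1,PS=0
  L2 @0x18[1] → 0x1A007  P=1,RW=1,US=1,PS=0
  ⇒ phys 0x1A8CB  [3 reads]
#1 VA=0x1408046A9 (w,kernel):
  L0 @0x14[5] → 0x1C007  P=1,RW=1,US=1,PS=0
  L1 @0x1C[4] → 0x1D007  P=1,RW=1,US=1,PS=0
  L2 @0x1D[4] → 0x1D006  P=0,RW=1,US=1,PS=0
  → PAGE_NOT_PRESENT  (3 entries read)
#2 VA=0x100017036 (w,kernel):
  L0 @0x14[4] → 0x1E007  P=1,RW=1,US=1,PS=0
  L1 @0x1E[0] → 0x21007  P=1,RW=1,US=1,PS=0
  L2 @0x21[23] → 0x23005  P=1,RW=0,US=1,PS=0
  → PROTECTION_VIOLATION  (3 entries read)
#3 VA=0xC1B833 (r,user):
  L0 @0x14[0] → 0x25007  P=1,RW=1,US=1,PS=0
  L1 @0x25[6] → 0x29007  P=1,RW=1,US=1,PS=0
  L2 @0x29[27] → 0x2D007  P=1,RW=1,US=1,PS=0
  ⇒ phys 0x2D833  [3 reads]
#4 VA=0x242E155ED (r,kernel):
  L0 @0x14[9] → 0x2E007  P=1,RW=1,US=1,PS=0
  L1 @0x2E[23] → 0x2F007  P=1,RW=1,US=1,PS=0
  L2 @0x2F[21] → 0x33007  P=1,RW=1,US=1,PS=0
  ⇒ phys 0x335ED  [3 reads]
#5 VA=0xC16009A3 (w,kernel):
  L0 @0x14[3] → 0x36007  P=1,RW=1,US=1,PS=0
  L1 @0x36[11] → 0x3A007  P=1,RW=1,US=1,PS=0
  L2 @0x3A[0] → 0x6F006  P=0,RW=1,US=1,PS=0
  → PAGE_NOT_PRESENT  (3 entries read)

Access #4 fault: NONE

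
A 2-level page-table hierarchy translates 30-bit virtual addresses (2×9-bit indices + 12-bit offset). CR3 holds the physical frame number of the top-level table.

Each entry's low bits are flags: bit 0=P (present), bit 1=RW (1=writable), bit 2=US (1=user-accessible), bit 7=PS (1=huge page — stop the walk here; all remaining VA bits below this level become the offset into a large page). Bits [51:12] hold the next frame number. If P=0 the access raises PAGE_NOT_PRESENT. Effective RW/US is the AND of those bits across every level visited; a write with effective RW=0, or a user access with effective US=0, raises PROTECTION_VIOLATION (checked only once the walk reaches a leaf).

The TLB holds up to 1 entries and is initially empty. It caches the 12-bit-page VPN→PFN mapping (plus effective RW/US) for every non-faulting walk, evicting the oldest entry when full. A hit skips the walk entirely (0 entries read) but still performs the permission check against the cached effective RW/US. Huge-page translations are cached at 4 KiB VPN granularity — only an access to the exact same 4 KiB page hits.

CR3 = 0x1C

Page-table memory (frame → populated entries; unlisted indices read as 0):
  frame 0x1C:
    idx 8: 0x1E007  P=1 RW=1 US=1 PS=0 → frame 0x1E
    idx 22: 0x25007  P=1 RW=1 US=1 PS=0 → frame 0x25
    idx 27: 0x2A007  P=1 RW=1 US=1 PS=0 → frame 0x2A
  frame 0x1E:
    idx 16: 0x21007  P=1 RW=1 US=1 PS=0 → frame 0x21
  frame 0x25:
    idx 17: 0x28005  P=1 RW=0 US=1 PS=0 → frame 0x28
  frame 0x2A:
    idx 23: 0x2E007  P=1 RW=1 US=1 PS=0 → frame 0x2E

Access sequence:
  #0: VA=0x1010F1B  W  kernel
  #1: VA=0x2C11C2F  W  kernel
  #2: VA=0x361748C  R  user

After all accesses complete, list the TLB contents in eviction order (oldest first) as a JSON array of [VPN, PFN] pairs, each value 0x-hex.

Per-access translation:
#0 VA=0x1010F1B (w,kernel):
  L0: frame=0x1C idx=8 entry=0x1E007 [P=1 RW=1 US=1 PS=0]
  L1: frame=0x1E idx=16 entry=0x21007 [P=1 RW=1 US=1 PS=0]
  ✓ 0x21F1B  — 2 lookups
#1 VA=0x2C11C2F (w,kernel):
  L0: frame=0x1C idx=22 entry=0x25007 [P=1 RW=1 US=1 PS=0]
  L1: frame=0x25 idx=17 entry=0x28005 [P=1 RW=0 US=1 PS=0]
  ⇒ fault: PROTECTION_VIOLATION  — 2 lookups
#2 VA=0x361748C (r,user):
  L0: frame=0x1C idx=27 entry=0x2A007 [P=1 RW=1 US=1 PS=0]
  L1: frame=0x2A idx=23 entry=0x2E007 [P=1 RW=1 US=1 PS=0]
  ✓ 0x2E48C  — 2 lookups

TLB: [["0x3617", "0x2E"]]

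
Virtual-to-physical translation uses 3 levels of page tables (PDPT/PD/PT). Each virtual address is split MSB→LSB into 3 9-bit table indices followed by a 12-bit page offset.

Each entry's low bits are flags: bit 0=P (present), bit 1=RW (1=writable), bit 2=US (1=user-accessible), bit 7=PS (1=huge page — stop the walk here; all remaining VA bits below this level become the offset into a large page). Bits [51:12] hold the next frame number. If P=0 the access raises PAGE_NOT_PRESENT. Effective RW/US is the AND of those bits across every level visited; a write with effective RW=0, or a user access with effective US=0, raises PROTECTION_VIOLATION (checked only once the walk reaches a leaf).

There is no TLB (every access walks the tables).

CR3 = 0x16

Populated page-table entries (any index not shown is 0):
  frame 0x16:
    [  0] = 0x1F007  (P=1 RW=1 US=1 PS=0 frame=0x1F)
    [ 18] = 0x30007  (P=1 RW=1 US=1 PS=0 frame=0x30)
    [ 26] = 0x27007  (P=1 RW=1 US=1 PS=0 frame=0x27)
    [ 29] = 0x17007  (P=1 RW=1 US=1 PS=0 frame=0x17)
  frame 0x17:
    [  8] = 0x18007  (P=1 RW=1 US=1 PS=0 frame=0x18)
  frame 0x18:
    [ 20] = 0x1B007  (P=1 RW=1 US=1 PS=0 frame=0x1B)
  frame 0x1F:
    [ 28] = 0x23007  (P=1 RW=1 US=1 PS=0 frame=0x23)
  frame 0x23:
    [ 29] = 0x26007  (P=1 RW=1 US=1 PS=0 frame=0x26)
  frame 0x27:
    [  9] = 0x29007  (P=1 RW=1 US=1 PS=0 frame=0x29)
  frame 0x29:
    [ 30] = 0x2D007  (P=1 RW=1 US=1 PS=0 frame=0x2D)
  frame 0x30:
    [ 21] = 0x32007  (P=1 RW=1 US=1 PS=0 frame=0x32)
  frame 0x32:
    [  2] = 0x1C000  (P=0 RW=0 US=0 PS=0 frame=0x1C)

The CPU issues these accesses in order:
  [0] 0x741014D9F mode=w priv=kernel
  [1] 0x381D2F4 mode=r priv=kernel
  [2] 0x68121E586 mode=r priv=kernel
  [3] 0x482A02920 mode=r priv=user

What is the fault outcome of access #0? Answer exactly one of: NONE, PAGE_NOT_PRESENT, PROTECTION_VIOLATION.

Walk each access:
#0 VA=0x741014D9F (w,kernel):
  L0: frame=0x16 idx=29 entry=0x17007 [P=1 RW=1 US=1 PS=0]
  L1: frame=0x17 idx=8 entry=0x18007 [P=1 RW=1 US=1 PS=0]
  L2: frame=0x18 idx=20 entry=0x1B007 [P=1 RW=1 US=1 PS=0]
  → PA=0x1BD9F  (3 entries read)
#1 VA=0x381D2F4 (r,kernel):
  L0: frame=0x16 idx=0 entry=0x1F007 [P=1 RW=1 US=1 PS=0]
  L1: frame=0x1F idx=28 entry=0x23007 [P=1 RW=1 US=1 PS=0]
  L2: frame=0x23 idx=29 entry=0x26007 [P=1 RW=1 US=1 PS=0]
  → PA=0x262F4  (3 entries read)
#2 VA=0x68121E586 (r,kernel):
  L0: frame=0x16 idx=26 entry=0x27007 [P=1 RW=1 US=1 PS=0]
  L1: frame=0x27 idx=9 entry=0x29007 [P=1 RW=1 US=1 PS=0]
  L2: frame=0x29 idx=30 entry=0x2D007 [P=1 RW=1 US=1 PS=0]
  → PA=0x2D586  (3 entries read)
#3 VA=0x482A02920 (r,user):
  L0: frame=0x16 idx=18 entry=0x30007 [P=1 RW=1 US=1 PS=0]
  L1: frame=0x30 idx=21 entry=0x32007 [P=1 RW=1 US=1 PS=0]
  L2: frame=0x32 idx=2 entry=0x1C000 [P=0 RW=0 US=0 PS=0]
  → PAGE_NOT_PRESENT  (3 entries read)

Access #0 fault: NONE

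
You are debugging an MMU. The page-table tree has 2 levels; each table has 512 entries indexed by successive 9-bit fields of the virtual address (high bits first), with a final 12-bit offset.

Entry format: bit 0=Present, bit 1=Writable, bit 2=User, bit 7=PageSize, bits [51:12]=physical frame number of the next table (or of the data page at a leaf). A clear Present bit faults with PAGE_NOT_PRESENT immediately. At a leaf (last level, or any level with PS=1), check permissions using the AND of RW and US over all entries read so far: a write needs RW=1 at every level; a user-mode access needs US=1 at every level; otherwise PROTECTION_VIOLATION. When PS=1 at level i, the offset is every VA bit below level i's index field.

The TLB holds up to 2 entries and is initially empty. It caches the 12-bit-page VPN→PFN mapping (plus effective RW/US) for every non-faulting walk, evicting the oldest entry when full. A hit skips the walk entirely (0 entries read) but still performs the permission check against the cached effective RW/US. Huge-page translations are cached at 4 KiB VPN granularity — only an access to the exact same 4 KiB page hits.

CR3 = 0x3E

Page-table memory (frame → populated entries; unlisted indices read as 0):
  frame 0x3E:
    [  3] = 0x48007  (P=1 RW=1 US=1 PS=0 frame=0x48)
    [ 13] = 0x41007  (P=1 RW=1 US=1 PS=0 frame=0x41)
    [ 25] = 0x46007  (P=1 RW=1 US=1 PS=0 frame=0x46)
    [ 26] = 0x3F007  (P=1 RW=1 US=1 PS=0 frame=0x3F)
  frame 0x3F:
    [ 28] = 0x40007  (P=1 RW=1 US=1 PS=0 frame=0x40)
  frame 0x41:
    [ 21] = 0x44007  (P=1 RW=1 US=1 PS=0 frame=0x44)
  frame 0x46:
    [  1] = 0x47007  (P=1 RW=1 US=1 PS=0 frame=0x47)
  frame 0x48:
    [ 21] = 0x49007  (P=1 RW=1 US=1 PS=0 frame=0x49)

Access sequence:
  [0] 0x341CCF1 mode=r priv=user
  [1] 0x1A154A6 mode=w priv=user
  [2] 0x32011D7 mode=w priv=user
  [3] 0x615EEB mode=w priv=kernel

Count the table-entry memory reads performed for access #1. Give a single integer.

Per-access translation:
#0 VA=0x341CCF1 (r,user):
  [0] read 0x3E idx=26: raw=0x3F007 flags P=1 W=1 U=1 S=0
  [1] read 0x3F idx=28: raw=0x40007 flags P=1 W=1 U=1 S=0
  ✓ 0x40CF1  — 2 lookups
#1 VA=0x1A154A6 (w,user):
  [0] read 0x3E idx=13: raw=0x41007 flags P=1 W=1 U=1 S=0
  [1] read 0x41 idx=21: raw=0x44007 flags P=1 W=1 U=1 S=0
  ✓ 0x444A6  — 2 lookups
#2 VA=0x32011D7 (w,user):
  [0] read 0x3E idx=25: raw=0x46007 flags P=1 W=1 U=1 S=0
  [1] read 0x46 idx=1: raw=0x47007 flags P=1 W=1 U=1 S=0
  ✓ 0x471D7  — 2 lookups
#3 VA=0x615EEB (w,kernel):
  [0] read 0x3E idx=3: raw=0x48007 flags P=1 W=1 U=1 S=0
  [1] read 0x48 idx=21: raw=0x49007 flags P=1 W=1 U=1 S=0
  ✓ 0x49EEB  — 2 lookups

Entries read for #1: 2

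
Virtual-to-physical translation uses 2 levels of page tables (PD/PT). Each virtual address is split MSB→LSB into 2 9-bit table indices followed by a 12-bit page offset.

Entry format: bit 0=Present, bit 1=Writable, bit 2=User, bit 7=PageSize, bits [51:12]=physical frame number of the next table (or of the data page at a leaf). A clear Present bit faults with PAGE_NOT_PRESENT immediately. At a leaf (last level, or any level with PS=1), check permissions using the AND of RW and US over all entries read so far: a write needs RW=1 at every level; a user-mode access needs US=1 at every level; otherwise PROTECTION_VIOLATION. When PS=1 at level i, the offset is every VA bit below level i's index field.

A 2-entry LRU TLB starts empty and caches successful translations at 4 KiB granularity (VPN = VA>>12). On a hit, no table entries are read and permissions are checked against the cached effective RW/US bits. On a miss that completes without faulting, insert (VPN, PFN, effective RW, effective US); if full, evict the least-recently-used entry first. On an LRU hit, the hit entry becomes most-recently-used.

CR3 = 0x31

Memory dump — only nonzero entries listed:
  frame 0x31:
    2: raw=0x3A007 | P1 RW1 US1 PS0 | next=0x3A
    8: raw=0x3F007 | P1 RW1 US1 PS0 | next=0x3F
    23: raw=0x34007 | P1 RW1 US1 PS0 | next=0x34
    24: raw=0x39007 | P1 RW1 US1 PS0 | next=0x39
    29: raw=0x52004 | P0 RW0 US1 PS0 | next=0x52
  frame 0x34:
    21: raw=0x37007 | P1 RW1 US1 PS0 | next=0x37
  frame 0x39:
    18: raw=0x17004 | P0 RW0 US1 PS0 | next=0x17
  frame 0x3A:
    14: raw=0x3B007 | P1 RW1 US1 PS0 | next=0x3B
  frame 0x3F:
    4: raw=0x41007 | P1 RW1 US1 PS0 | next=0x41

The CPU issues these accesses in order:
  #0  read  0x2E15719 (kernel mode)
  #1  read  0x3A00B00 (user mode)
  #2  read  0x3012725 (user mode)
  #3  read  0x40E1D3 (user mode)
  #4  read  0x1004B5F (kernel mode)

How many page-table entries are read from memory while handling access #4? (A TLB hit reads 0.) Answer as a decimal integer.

Per-access translation:
#0 VA=0x2E15719 (r,kernel):
  lvl0: tbl 0x31, slot 23 ⇒ 0x34007 (P1/RW1/US1/PS0)
  lvl1: tbl 0x34, slot 21 ⇒ 0x37007 (P1/RW1/US1/PS0)
  ⇒ phys 0x37719  [2 reads]
#1 VA=0x3A00B00 (r,user):
  lvl0: tbl 0x31, slot 29 ⇒ 0x52004 (P0/RW0/US1/PS0)
  → PAGE_NOT_PRESENT  (1 entries read)
#2 VA=0x3012725 (r,user):
  lvl0: tbl 0x31, slot 24 ⇒ 0x39007 (P1/RW1/US1/PS0)
  lvl1: tbl 0x39, slot 18 ⇒ 0x17004 (P0/RW0/US1/PS0)
  → PAGE_NOT_PRESENT  (2 entries read)
#3 VA=0x40E1D3 (r,user):
  lvl0: tbl 0x31, slot 2 ⇒ 0x3A007 (P1/RW1/US1/PS0)
  lvl1: tbl 0x3A, slot 14 ⇒ 0x3B007 (P1/RW1/US1/PS0)
  ⇒ phys 0x3B1D3  [2 reads]
#4 VA=0x1004B5F (r,kernel):
  lvl0: tbl 0x31, slot 8 ⇒ 0x3F007 (P1/RW1/US1/PS0)
  lvl1: tbl 0x3F, slot 4 ⇒ 0x41007 (P1/RW1/US1/PS0)
  ⇒ phys 0x41B5F  [2 reads]

Entries read for #4: 2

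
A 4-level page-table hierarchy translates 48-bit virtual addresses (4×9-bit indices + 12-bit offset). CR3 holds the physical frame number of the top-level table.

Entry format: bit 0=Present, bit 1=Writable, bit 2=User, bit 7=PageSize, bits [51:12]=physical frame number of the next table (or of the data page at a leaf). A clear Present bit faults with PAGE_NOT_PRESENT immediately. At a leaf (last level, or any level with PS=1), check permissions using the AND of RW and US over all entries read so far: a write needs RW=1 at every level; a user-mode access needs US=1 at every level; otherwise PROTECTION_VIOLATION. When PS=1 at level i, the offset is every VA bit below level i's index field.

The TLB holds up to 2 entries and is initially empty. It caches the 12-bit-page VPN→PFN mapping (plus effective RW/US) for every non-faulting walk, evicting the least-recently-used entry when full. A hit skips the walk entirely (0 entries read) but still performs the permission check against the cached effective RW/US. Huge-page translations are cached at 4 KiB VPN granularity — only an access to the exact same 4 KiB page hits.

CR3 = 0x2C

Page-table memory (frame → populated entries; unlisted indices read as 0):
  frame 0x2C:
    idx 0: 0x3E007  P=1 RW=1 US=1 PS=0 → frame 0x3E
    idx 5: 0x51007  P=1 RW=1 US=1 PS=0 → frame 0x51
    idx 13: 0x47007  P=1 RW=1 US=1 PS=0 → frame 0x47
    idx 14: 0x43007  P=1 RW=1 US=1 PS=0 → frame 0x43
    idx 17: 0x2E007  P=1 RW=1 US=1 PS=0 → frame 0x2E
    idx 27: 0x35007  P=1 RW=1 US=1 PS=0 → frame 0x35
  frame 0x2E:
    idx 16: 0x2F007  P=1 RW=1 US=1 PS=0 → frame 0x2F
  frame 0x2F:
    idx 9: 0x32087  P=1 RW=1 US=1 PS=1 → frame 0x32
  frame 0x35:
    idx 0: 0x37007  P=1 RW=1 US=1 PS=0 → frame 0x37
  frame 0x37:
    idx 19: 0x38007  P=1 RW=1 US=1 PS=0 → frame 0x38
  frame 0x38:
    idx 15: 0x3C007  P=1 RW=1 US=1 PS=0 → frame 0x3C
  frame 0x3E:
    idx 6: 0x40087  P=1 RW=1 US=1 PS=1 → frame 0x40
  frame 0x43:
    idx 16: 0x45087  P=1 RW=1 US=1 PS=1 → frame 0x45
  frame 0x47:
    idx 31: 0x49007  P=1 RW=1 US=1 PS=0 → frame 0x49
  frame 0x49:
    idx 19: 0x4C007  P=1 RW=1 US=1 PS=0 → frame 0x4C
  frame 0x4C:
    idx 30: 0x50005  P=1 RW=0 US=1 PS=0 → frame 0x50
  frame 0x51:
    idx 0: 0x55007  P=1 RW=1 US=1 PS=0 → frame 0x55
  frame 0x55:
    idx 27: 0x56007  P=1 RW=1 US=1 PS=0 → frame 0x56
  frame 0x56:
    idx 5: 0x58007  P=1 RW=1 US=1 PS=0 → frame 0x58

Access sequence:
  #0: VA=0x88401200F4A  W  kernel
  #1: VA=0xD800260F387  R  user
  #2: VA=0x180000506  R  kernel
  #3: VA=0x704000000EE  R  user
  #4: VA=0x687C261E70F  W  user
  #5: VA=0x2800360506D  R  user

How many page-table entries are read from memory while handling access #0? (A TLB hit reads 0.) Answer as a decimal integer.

Trace:
#0 VA=0x88401200F4A (w,kernel):
  L0: frame=0x2C idx=17 entry=0x2E007 [P=1 RW=1 US=1 PS=0]
  L1: frame=0x2E idx=16 entry=0x2F007 [P=1 RW=1 US=1 PS=0]
  L2: frame=0x2F idx=9 entry=0x32087 [P=1 RW=1 US=1 PS=1]
  ✓ 0x32F4A (huge @L2)  — 3 lookups
#1 VA=0xD800260F387 (r,user):
  L0: frame=0x2C idx=27 entry=0x35007 [P=1 RW=1 US=1 PS=0]
  L1: frame=0x35 idx=0 entry=0x37007 [P=1 RW=1 US=1 PS=0]
  L2: frame=0x37 idx=19 entry=0x38007 [P=1 RW=1 US=1 PS=0]
  L3: frame=0x38 idx=15 entry=0x3C007 [P=1 RW=1 US=1 PS=0]
  ✓ 0x3C387  — 4 lookups
#2 VA=0x180000506 (r,kernel):
  L0: frame=0x2C idx=0 entry=0x3E007 [P=1 RW=1 US=1 PS=0]
  L1: frame=0x3E idx=6 entry=0x40087 [P=1 RW=1 US=1 PS=1]
  ✓ 0x40506 (huge @L1)  — 2 lookups
#3 VA=0x704000000EE (r,user):
  L0: frame=0x2C idx=14 entry=0x43007 [P=1 RW=1 US=1 PS=0]
  L1: frame=0x43 idx=16 entry=0x45087 [P=1 RW=1 US=1 PS=1]
  ✓ 0x450EE (huge @L1)  — 2 lookups
#4 VA=0x687C261E70F (w,user):
  L0: frame=0x2C idx=13 entry=0x47007 [P=1 RW=1 US=1 PS=0]
  L1: frame=0x47 idx=31 entry=0x49007 [P=1 RW=1 US=1 PS=0]
  L2: frame=0x49 idx=19 entry=0x4C007 [P=1 RW=1 US=1 PS=0]
  L3: frame=0x4C idx=30 entry=0x50005 [P=1 RW=0 US=1 PS=0]
  ⇒ fault: PROTECTION_VIOLATION  — 4 lookups
#5 VA=0x2800360506D (r,user):
  L0: frame=0x2C idx=5 entry=0x51007 [P=1 RW=1 US=1 PS=0]
  L1: frame=0x51 idx=0 entry=0x55007 [P=1 RW=1 US=1 PS=0]
  L2: frame=0x55 idx=27 entry=0x56007 [P=1 RW=1 US=1 PS=0]
  L3: frame=0x56 idx=5 entry=0x58007 [P=1 RW=1 US=1 PS=0]
  ✓ 0x5806D  — 4 lookups

Entries read for #0: 3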